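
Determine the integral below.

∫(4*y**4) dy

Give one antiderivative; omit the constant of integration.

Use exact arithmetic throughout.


Answer: 4*y**5/5.


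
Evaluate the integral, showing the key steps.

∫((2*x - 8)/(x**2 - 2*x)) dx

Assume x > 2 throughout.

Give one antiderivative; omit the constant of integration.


Step 1. Decompose ∫((2*x - 8)/(x**2 - 2*x)) dx by partial fractions, (2*x - 8)/(x**2 - 2*x) = -2/(x - 2) + 4/x: now ∫(4/x) dx + ∫(-2/(x - 2)) dx.
Step 2. Evaluate the standard form [assuming x > 2]: now -2*log(x - 2) + ∫(4/x) dx.
Step 3. Evaluate the standard form [assuming x > 0]: now 4*log(x) - 2*log(x - 2).
Answer: 4*log(x) - 2*log(x - 2).


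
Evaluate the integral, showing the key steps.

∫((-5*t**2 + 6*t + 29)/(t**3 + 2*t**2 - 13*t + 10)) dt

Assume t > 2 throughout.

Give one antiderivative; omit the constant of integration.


Step 1. Decompose ∫((-5*t**2 + 6*t + 29)/(t**3 + 2*t**2 - 13*t + 10)) dt by partial fractions, (-5*t**2 + 6*t + 29)/(t**3 + 2*t**2 - 13*t + 10) = -3/(t + 5) - 5/(t - 1) + 3/(t - 2): now ∫(3/(t - 2)) dt + ∫(-5/(t - 1)) dt + ∫(-3/(t + 5)) dt.
Step 2. Evaluate the standard form [assuming t > 1]: now -5*log(t - 1) + ∫(3/(t - 2)) dt + ∫(-3/(t + 5)) dt.
Step 3. Evaluate the standard form [assuming t > -5]: now -5*log(t - 1) - 3*log(t + 5) + ∫(3/(t - 2)) dt.
Step 4. Evaluate the standard form [assuming t > 2]: now 3*log(t - 2) - 5*log(t - 1) - 3*log(t + 5).
Answer: 3*log(t - 2) - 5*log(t - 1) - 3*log(t + 5).


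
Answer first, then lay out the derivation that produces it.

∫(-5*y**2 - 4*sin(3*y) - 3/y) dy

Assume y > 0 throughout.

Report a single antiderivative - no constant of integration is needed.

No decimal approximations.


The answer is -5*y**3/3 - 3*log(y) + 4*cos(3*y)/3.
Step 1. Rewrite: now ∫(-3/y) dy + ∫(-5*y**2) dy + ∫(-4*sin(3*y)) dy.
Step 2. Evaluate the standard form: now -5*y**3/3 + ∫(-3/y) dy + ∫(-4*sin(3*y)) dy.
Step 3. Evaluate the standard form: now -5*y**3/3 + 4*cos(3*y)/3 + ∫(-3/y) dy.
Step 4. Evaluate the standard form [assuming y > 0]: now -5*y**3/3 - 3*log(y) + 4*cos(3*y)/3.
Answer: -5*y**3/3 - 3*log(y) + 4*cos(3*y)/3.


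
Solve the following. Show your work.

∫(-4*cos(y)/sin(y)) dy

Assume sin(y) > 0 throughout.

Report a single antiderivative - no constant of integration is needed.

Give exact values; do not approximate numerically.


Step 1. Substitute u = sin(y), turning ∫(-4*cos(y)/sin(y)) dy into ∫(-4/u) du: now ∫(-4/u) du.
Step 2. Evaluate the standard form [assuming u > 0]: now -4*log(u).
Step 3. Substitute back u = sin(y): now -4*log(sin(y)).
Answer: -4*log(sin(y)).


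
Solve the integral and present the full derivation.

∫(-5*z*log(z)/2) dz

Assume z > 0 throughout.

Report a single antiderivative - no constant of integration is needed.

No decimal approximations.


Step 1. Integrate ∫(-5*z*log(z)/2) dz by parts with u = log(z), dv = (-5*z/2) dz, so v = -5*z**2/4 [assuming z > 0]: now -5*z**2*log(z)/4 + ∫(5*z/4) dz.
Step 2. Evaluate the standard form: now -5*z**2*log(z)/4 + 5*z**2/8.
Answer: -5*z**2*log(z)/4 + 5*z**2/8.


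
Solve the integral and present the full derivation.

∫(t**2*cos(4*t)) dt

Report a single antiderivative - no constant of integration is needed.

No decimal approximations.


Step 1. Integrate ∫(t**2*cos(4*t)) dt by parts with u = t**2, dv = (cos(4*t)) dt, so v = sin(4*t)/4: now t**2*sin(4*t)/4 + ∫(-t*sin(4*t)/2) dt.
Step 2. Integrate ∫(-t*sin(4*t)/2) dt by parts with u = t, dv = (-sin(4*t)/2) dt, so v = cos(4*t)/8: now t**2*sin(4*t)/4 + t*cos(4*t)/8 + ∫(-cos(4*t)/8) dt.
Step 3. Evaluate the standard form: now t**2*sin(4*t)/4 + t*cos(4*t)/8 - sin(4*t)/32.
Answer: t**2*sin(4*t)/4 + t*cos(4*t)/8 - sin(4*t)/32.


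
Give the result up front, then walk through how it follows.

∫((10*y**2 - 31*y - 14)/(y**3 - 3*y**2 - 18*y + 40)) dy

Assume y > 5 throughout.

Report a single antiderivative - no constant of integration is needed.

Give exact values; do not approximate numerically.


The answer is 3*log(y - 5) + 2*log(y - 2) + 5*log(y + 4).
Step 1. Decompose ∫((10*y**2 - 31*y - 14)/(y**3 - 3*y**2 - 18*y + 40)) dy by partial fractions, (10*y**2 - 31*y - 14)/(y**3 - 3*y**2 - 18*y + 40) = 5/(y + 4) + 2/(y - 2) + 3/(y - 5): now ∫(3/(y - 5)) dy + ∫(2/(y - 2)) dy + ∫(5/(y + 4)) dy.
Step 2. Evaluate the standard form [assuming y > -4]: now 5*log(y + 4) + ∫(3/(y - 5)) dy + ∫(2/(y - 2)) dy.
Step 3. Evaluate the standard form [assuming y > 2]: now 2*log(y - 2) + 5*log(y + 4) + ∫(3/(y - 5)) dy.
Step 4. Evaluate the standard form [assuming y > 5]: now 3*log(y - 5) + 2*log(y - 2) + 5*log(y + 4).
Answer: 3*log(y - 5) + 2*log(y - 2) + 5*log(y + 4).


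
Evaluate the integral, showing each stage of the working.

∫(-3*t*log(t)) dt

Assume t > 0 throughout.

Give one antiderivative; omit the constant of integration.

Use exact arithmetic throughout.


Step 1. Integrate ∫(-3*t*log(t)) dt by parts with u = log(t), dv = (-3*t) dt, so v = -3*t**2/2 [assuming t > 0]: now -3*t**2*log(t)/2 + ∫(3*t/2) dt.
Step 2. Evaluate the standard form: now -3*t**2*log(t)/2 + 3*t**2/4.
Answer: -3*t**2*log(t)/2 + 3*t**2/4.


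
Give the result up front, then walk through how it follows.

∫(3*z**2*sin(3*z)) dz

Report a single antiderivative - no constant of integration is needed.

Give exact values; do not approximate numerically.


The answer is -z**2*cos(3*z) + 2*z*sin(3*z)/3 + 2*cos(3*z)/9.
Step 1. Integrate ∫(3*z**2*sin(3*z)) dz by parts with u = z**2, dv = (3*sin(3*z)) dz, so v = -cos(3*z): now -z**2*cos(3*z) + ∫(2*z*cos(3*z)) dz.
Step 2. Integrate ∫(2*z*cos(3*z)) dz by parts with u = z, dv = (2*cos(3*z)) dz, so v = 2*sin(3*z)/3: now -z**2*cos(3*z) + 2*z*sin(3*z)/3 + ∫(-2*sin(3*z)/3) dz.
Step 3. Evaluate the standard form: now -z**2*cos(3*z) + 2*z*sin(3*z)/3 + 2*cos(3*z)/9.
Answer: -z**2*cos(3*z) + 2*z*sin(3*z)/3 + 2*cos(3*z)/9.


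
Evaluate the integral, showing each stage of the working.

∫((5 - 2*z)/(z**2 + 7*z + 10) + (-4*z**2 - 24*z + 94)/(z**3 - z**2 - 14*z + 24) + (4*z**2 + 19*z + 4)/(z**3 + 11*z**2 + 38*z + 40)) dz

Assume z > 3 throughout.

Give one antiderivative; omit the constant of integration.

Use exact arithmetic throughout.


Step 1. Rewrite: now ∫((5 - 2*z)/(z**2 + 7*z + 10)) dz + ∫((-4*z**2 - 24*z + 94)/(z**3 - z**2 - 14*z + 24)) dz + ∫((4*z**2 + 19*z + 4)/(z**3 + 11*z**2 + 38*z + 40)) dz.
Step 2. Decompose ∫((-4*z**2 - 24*z + 94)/(z**3 - z**2 - 14*z + 24)) dz by partial fractions, (-4*z**2 - 24*z + 94)/(z**3 - z**2 - 14*z + 24) = 3/(z + 4) - 5/(z - 2) - 2/(z - 3): now ∫((5 - 2*z)/(z**2 + 7*z + 10)) dz + ∫((4*z**2 + 19*z + 4)/(z**3 + 11*z**2 + 38*z + 40)) dz + ∫(-2/(z - 3)) dz + ∫(-5/(z - 2)) dz + ∫(3/(z + 4)) dz.
Step 3. Evaluate the standard form [assuming z > -4]: now 3*log(z + 4) + ∫((5 - 2*z)/(z**2 + 7*z + 10)) dz + ∫((4*z**2 + 19*z + 4)/(z**3 + 11*z**2 + 38*z + 40)) dz + ∫(-2/(z - 3)) dz + ∫(-5/(z - 2)) dz.
Step 4. Evaluate the standard form [assuming z > 3]: now -2*log(z - 3) + 3*log(z + 4) + ∫((5 - 2*z)/(z**2 + 7*z + 10)) dz + ∫((4*z**2 + 19*z + 4)/(z**3 + 11*z**2 + 38*z + 40)) dz + ∫(-5/(z - 2)) dz.
Step 5. Evaluate the standard form [assuming z > 2]: now -2*log(z - 3) - 5*log(z - 2) + 3*log(z + 4) + ∫((5 - 2*z)/(z**2 + 7*z + 10)) dz + ∫((4*z**2 + 19*z + 4)/(z**3 + 11*z**2 + 38*z + 40)) dz.
Step 6. Decompose ∫((5 - 2*z)/(z**2 + 7*z + 10)) dz by partial fractions, (5 - 2*z)/(z**2 + 7*z + 10) = -5/(z + 5) + 3/(z + 2): now -2*log(z - 3) - 5*log(z - 2) + 3*log(z + 4) + ∫((4*z**2 + 19*z + 4)/(z**3 + 11*z**2 + 38*z + 40)) dz + ∫(3/(z + 2)) dz + ∫(-5/(z + 5)) dz.
Step 7. Evaluate the standard form [assuming z > -2]: now -2*log(z - 3) - 5*log(z - 2) + 3*log(z + 2) + 3*log(z + 4) + ∫((4*z**2 + 19*z + 4)/(z**3 + 11*z**2 + 38*z + 40)) dz + ∫(-5/(z + 5)) dz.
Step 8. Evaluate the standard form [assuming z > -5]: now -2*log(z - 3) - 5*log(z - 2) + 3*log(z + 2) + 3*log(z + 4) - 5*log(z + 5) + ∫((4*z**2 + 19*z + 4)/(z**3 + 11*z**2 + 38*z + 40)) dz.
Step 9. Decompose ∫((4*z**2 + 19*z + 4)/(z**3 + 11*z**2 + 38*z + 40)) dz by partial fractions, (4*z**2 + 19*z + 4)/(z**3 + 11*z**2 + 38*z + 40) = 3/(z + 5) + 4/(z + 4) - 3/(z + 2): now -2*log(z - 3) - 5*log(z - 2) + 3*log(z + 2) + 3*log(z + 4) - 5*log(z + 5) + ∫(-3/(z + 2)) dz + ∫(4/(z + 4)) dz + ∫(3/(z + 5)) dz.
Step 10. Evaluate the standard form [assuming z > -5]: now -2*log(z - 3) - 5*log(z - 2) + 3*log(z + 2) + 3*log(z + 4) - 2*log(z + 5) + ∫(-3/(z + 2)) dz + ∫(4/(z + 4)) dz.
Step 11. Evaluate the standard form [assuming z > -4]: now -2*log(z - 3) - 5*log(z - 2) + 3*log(z + 2) + 7*log(z + 4) - 2*log(z + 5) + ∫(-3/(z + 2)) dz.
Step 12. Evaluate the standard form [assuming z > -2]: now -2*log(z - 3) - 5*log(z - 2) + 7*log(z + 4) - 2*log(z + 5).
Answer: -2*log(z - 3) - 5*log(z - 2) + 7*log(z + 4) - 2*log(z + 5).


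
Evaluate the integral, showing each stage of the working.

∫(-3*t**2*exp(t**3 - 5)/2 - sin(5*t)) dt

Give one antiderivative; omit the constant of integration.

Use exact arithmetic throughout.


Step 1. Rewrite: now ∫(-3*t**2*exp(t**3 - 5)/2) dt + ∫(-sin(5*t)) dt.
Step 2. Evaluate the standard form: now cos(5*t)/5 + ∫(-3*t**2*exp(t**3 - 5)/2) dt.
Step 3. Substitute u = t**3 - 5, turning ∫(-3*t**2*exp(t**3 - 5)/2) dt into ∫(-exp(u)/2) du: now cos(5*t)/5 + ∫(-exp(u)/2) du.
Step 4. Evaluate the standard form: now -exp(u)/2 + cos(5*t)/5.
Step 5. Substitute back u = t**3 - 5: now -exp(t**3 - 5)/2 + cos(5*t)/5.
Answer: -exp(t**3 - 5)/2 + cos(5*t)/5.


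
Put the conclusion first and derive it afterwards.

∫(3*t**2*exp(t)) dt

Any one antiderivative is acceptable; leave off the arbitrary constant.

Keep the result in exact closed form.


The answer is 3*t**2*exp(t) - 6*t*exp(t) + 6*exp(t).
Step 1. Integrate ∫(3*t**2*exp(t)) dt by parts with u = t**2, dv = (3*exp(t)) dt, so v = 3*exp(t): now 3*t**2*exp(t) + ∫(-6*t*exp(t)) dt.
Step 2. Integrate ∫(-6*t*exp(t)) dt by parts with u = t, dv = (-6*exp(t)) dt, so v = -6*exp(t): now 3*t**2*exp(t) - 6*t*exp(t) + ∫(6*exp(t)) dt.
Step 3. Evaluate the standard form: now 3*t**2*exp(t) - 6*t*exp(t) + 6*exp(t).
Answer: 3*t**2*exp(t) - 6*t*exp(t) + 6*exp(t).


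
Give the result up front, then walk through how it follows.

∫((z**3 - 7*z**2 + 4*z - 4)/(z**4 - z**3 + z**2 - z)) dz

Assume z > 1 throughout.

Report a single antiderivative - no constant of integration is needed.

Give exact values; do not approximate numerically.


The answer is 4*log(z) - 3*log(z - 1) - 3*atan(z).
Step 1. Decompose ∫((z**3 - 7*z**2 + 4*z - 4)/(z**4 - z**3 + z**2 - z)) dz by partial fractions, (z**3 - 7*z**2 + 4*z - 4)/(z**4 - z**3 + z**2 - z) = -3/(z**2 + 1) - 3/(z - 1) + 4/z: now ∫(4/z) dz + ∫(-3/(z - 1)) dz + ∫(-3/(z**2 + 1)) dz.
Step 2. Evaluate the standard form [assuming z > 1]: now -3*log(z - 1) + ∫(4/z) dz + ∫(-3/(z**2 + 1)) dz.
Step 3. Evaluate the standard form [assuming z > 0]: now 4*log(z) - 3*log(z - 1) + ∫(-3/(z**2 + 1)) dz.
Step 4. Evaluate the standard form: now 4*log(z) - 3*log(z - 1) - 3*atan(z).
Answer: 4*log(z) - 3*log(z - 1) - 3*atan(z).


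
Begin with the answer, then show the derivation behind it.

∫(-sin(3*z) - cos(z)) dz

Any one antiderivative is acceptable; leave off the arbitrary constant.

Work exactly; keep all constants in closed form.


The answer is -sin(z) + cos(3*z)/3.
Step 1. Rewrite: now ∫(-sin(3*z)) dz + ∫(-cos(z)) dz.
Step 2. Evaluate the standard form: now -sin(z) + ∫(-sin(3*z)) dz.
Step 3. Evaluate the standard form: now -sin(z) + cos(3*z)/3.
Answer: -sin(z) + cos(3*z)/3.


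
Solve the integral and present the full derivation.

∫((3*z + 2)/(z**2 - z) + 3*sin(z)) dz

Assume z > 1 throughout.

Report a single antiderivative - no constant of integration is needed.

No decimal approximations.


Step 1. Rewrite: now ∫((3*z + 2)/(z**2 - z)) dz + ∫(3*sin(z)) dz.
Step 2. Evaluate the standard form: now -3*cos(z) + ∫((3*z + 2)/(z**2 - z)) dz.
Step 3. Decompose ∫((3*z + 2)/(z**2 - z)) dz by partial fractions, (3*z + 2)/(z**2 - z) = 5/(z - 1) - 2/z: now -3*cos(z) + ∫(-2/z) dz + ∫(5/(z - 1)) dz.
Step 4. Evaluate the standard form [assuming z > 1]: now 5*log(z - 1) - 3*cos(z) + ∫(-2/z) dz.
Step 5. Evaluate the standard form [assuming z > 0]: now -2*log(z) + 5*log(z - 1) - 3*cos(z).
Answer: -2*log(z) + 5*log(z - 1) - 3*cos(z).


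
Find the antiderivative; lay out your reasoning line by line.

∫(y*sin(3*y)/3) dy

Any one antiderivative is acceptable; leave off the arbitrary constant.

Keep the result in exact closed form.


Step 1. Integrate ∫(y*sin(3*y)/3) dy by parts with u = y, dv = (sin(3*y)/3) dy, so v = -cos(3*y)/9: now -y*cos(3*y)/9 + ∫(cos(3*y)/9) dy.
Step 2. Evaluate the standard form: now -y*cos(3*y)/9 + sin(3*y)/27.
Answer: -y*cos(3*y)/9 + sin(3*y)/27.


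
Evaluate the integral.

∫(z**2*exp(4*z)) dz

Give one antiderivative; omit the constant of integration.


Answer: z**2*exp(4*z)/4 - z*exp(4*z)/8 + exp(4*z)/32.


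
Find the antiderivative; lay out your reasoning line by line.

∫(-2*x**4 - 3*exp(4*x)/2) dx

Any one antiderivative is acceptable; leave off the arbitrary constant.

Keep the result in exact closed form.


Step 1. Rewrite: now ∫(-2*x**4) dx + ∫(-3*exp(4*x)/2) dx.
Step 2. Evaluate the standard form: now -2*x**5/5 + ∫(-3*exp(4*x)/2) dx.
Step 3. Evaluate the standard form: now -2*x**5/5 - 3*exp(4*x)/8.
Answer: -2*x**5/5 - 3*exp(4*x)/8.


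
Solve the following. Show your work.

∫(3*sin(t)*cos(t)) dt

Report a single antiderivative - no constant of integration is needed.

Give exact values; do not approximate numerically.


Step 1. Substitute u = sin(t), turning ∫(3*sin(t)*cos(t)) dt into ∫(3*u) du: now ∫(3*u) du.
Step 2. Evaluate the standard form: now 3*u**2/2.
Step 3. Substitute back u = sin(t): now 3*sin(t)**2/2.
Answer: 3*sin(t)**2/2.


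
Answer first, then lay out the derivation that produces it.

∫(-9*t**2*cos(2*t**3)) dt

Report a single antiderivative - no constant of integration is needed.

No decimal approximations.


The answer is -3*sin(2*t**3)/2.
Step 1. Substitute u = t**3, turning ∫(-9*t**2*cos(2*t**3)) dt into ∫(-3*cos(2*u)) du: now ∫(-3*cos(2*u)) du.
Step 2. Evaluate the standard form: now -3*sin(2*u)/2.
Step 3. Substitute back u = t**3: now -3*sin(2*t**3)/2.
Answer: -3*sin(2*t**3)/2.


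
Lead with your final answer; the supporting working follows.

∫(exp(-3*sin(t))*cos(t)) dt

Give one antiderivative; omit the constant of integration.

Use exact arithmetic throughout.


The answer is -exp(-3*sin(t))/3.
Step 1. Substitute u = sin(t), turning ∫(exp(-3*sin(t))*cos(t)) dt into ∫(exp(-3*u)) du: now ∫(exp(-3*u)) du.
Step 2. Evaluate the standard form: now -exp(-3*u)/3.
Step 3. Substitute back u = sin(t): now -exp(-3*sin(t))/3.
Answer: -exp(-3*sin(t))/3.


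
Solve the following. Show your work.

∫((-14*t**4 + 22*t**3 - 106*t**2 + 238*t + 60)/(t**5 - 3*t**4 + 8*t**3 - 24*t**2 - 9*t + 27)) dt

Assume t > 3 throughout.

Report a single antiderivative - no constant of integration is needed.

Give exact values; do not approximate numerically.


Step 1. Decompose ∫((-14*t**4 + 22*t**3 - 106*t**2 + 238*t + 60)/(t**5 - 3*t**4 + 8*t**3 - 24*t**2 - 9*t + 27)) dt by partial fractions, (-14*t**4 + 22*t**3 - 106*t**2 + 238*t + 60)/(t**5 - 3*t**4 + 8*t**3 - 24*t**2 - 9*t + 27) = -4/(t**2 + 9) - 4/(t + 1) - 5/(t - 1) - 5/(t - 3): now ∫(-5/(t - 3)) dt + ∫(-5/(t - 1)) dt + ∫(-4/(t + 1)) dt + ∫(-4/(t**2 + 9)) dt.
Step 2. Evaluate the standard form [assuming t > 1]: now -5*log(t - 1) + ∫(-5/(t - 3)) dt + ∫(-4/(t + 1)) dt + ∫(-4/(t**2 + 9)) dt.
Step 3. Evaluate the standard form [assuming t > 3]: now -5*log(t - 3) - 5*log(t - 1) + ∫(-4/(t + 1)) dt + ∫(-4/(t**2 + 9)) dt.
Step 4. Evaluate the standard form [assuming t > -1]: now -5*log(t - 3) - 5*log(t - 1) - 4*log(t + 1) + ∫(-4/(t**2 + 9)) dt.
Step 5. Evaluate the standard form: now -5*log(t - 3) - 5*log(t - 1) - 4*log(t + 1) - 4*atan(t/3)/3.
Answer: -5*log(t - 3) - 5*log(t - 1) - 4*log(t + 1) - 4*atan(t/3)/3.


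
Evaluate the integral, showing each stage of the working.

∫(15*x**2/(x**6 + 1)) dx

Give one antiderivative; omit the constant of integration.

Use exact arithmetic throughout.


Step 1. Substitute u = x**3, turning ∫(15*x**2/(x**6 + 1)) dx into ∫(5/(u**2 + 1)) du: now ∫(5/(u**2 + 1)) du.
Step 2. Evaluate the standard form: now 5*atan(u).
Step 3. Substitute back u = x**3: now 5*atan(x**3).
Answer: 5*atan(x**3).


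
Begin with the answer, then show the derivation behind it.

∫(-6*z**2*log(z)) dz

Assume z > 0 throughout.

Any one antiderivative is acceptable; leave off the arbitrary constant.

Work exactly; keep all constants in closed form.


The answer is -2*z**3*log(z) + 2*z**3/3.
Step 1. Integrate ∫(-6*z**2*log(z)) dz by parts with u = log(z), dv = (-6*z**2) dz, so v = -2*z**3 [assuming z > 0]: now -2*z**3*log(z) + ∫(2*z**2) dz.
Step 2. Evaluate the standard form: now -2*z**3*log(z) + 2*z**3/3.
Answer: -2*z**3*log(z) + 2*z**3/3.


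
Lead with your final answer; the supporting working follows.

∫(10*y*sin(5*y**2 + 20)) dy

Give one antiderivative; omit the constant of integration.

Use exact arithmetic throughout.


The answer is -cos(5*y**2 + 20).
Step 1. Substitute u = y**2 + 4, turning ∫(10*y*sin(5*y**2 + 20)) dy into ∫(5*sin(5*u)) du: now ∫(5*sin(5*u)) du.
Step 2. Evaluate the standard form: now -cos(5*u).
Step 3. Substitute back u = y**2 + 4: now -cos(5*y**2 + 20).
Answer: -cos(5*y**2 + 20).


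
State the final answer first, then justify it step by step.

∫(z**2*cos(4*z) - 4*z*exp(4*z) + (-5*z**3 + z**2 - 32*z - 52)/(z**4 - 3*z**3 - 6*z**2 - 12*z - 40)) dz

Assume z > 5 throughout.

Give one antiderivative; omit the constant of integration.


The answer is z**2*sin(4*z)/4 - z*exp(4*z) + z*cos(4*z)/8 + exp(4*z)/4 - 4*log(z - 5) - log(z + 2) - sin(4*z)/32 + 2*atan(z/2).
Step 1. Rewrite: now ∫(-4*z*exp(4*z)) dz + ∫(z**2*cos(4*z)) dz + ∫((-5*z**3 + z**2 - 32*z - 52)/(z**4 - 3*z**3 - 6*z**2 - 12*z - 40)) dz.
Step 2. Decompose ∫((-5*z**3 + z**2 - 32*z - 52)/(z**4 - 3*z**3 - 6*z**2 - 12*z - 40)) dz by partial fractions, (-5*z**3 + z**2 - 32*z - 52)/(z**4 - 3*z**3 - 6*z**2 - 12*z - 40) = 4/(z**2 + 4) - 1/(z + 2) - 4/(z - 5): now ∫(-4*z*exp(4*z)) dz + ∫(z**2*cos(4*z)) dz + ∫(-4/(z - 5)) dz + ∫(-1/(z + 2)) dz + ∫(4/(z**2 + 4)) dz.
Step 3. Evaluate the standard form [assuming z > 5]: now -4*log(z - 5) + ∫(-4*z*exp(4*z)) dz + ∫(z**2*cos(4*z)) dz + ∫(-1/(z + 2)) dz + ∫(4/(z**2 + 4)) dz.
Step 4. Evaluate the standard form [assuming z > -2]: now -4*log(z - 5) - log(z + 2) + ∫(-4*z*exp(4*z)) dz + ∫(z**2*cos(4*z)) dz + ∫(4/(z**2 + 4)) dz.
Step 5. Evaluate the standard form: now -4*log(z - 5) - log(z + 2) + 2*atan(z/2) + ∫(-4*z*exp(4*z)) dz + ∫(z**2*cos(4*z)) dz.
Step 6. Integrate ∫(z**2*cos(4*z)) dz by parts with u = z**2, dv = (cos(4*z)) dz, so v = sin(4*z)/4: now z**2*sin(4*z)/4 - 4*log(z - 5) - log(z + 2) + 2*atan(z/2) + ∫(-4*z*exp(4*z)) dz + ∫(-z*sin(4*z)/2) dz.
Step 7. Integrate ∫(-z*sin(4*z)/2) dz by parts with u = z, dv = (-sin(4*z)/2) dz, so v = cos(4*z)/8: now z**2*sin(4*z)/4 + z*cos(4*z)/8 - 4*log(z - 5) - log(z + 2) + 2*atan(z/2) + ∫(-4*z*exp(4*z)) dz + ∫(-cos(4*z)/8) dz.
Step 8. Evaluate the standard form: now z**2*sin(4*z)/4 + z*cos(4*z)/8 - 4*log(z - 5) - log(z + 2) - sin(4*z)/32 + 2*atan(z/2) + ∫(-4*z*exp(4*z)) dz.
Step 9. Integrate ∫(-4*z*exp(4*z)) dz by parts with u = z, dv = (-4*exp(4*z)) dz, so v = -exp(4*z): now z**2*sin(4*z)/4 - z*exp(4*z) + z*cos(4*z)/8 - 4*log(z - 5) - log(z + 2) - sin(4*z)/32 + 2*atan(z/2) + ∫(exp(4*z)) dz.
Step 10. Evaluate the standard form: now z**2*sin(4*z)/4 - z*exp(4*z) + z*cos(4*z)/8 + exp(4*z)/4 - 4*log(z - 5) - log(z + 2) - sin(4*z)/32 + 2*atan(z/2).
Answer: z**2*sin(4*z)/4 - z*exp(4*z) + z*cos(4*z)/8 + exp(4*z)/4 - 4*log(z - 5) - log(z + 2) - sin(4*z)/32 + 2*atan(z/2).


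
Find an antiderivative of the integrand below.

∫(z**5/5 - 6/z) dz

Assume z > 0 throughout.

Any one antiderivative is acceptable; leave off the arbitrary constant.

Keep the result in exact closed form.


Answer: z**6/30 - 6*log(z).


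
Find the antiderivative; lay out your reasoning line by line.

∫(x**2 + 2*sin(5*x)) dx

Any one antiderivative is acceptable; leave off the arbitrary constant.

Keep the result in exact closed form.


Step 1. Rewrite: now ∫(x**2) dx + ∫(2*sin(5*x)) dx.
Step 2. Evaluate the standard form: now x**3/3 + ∫(2*sin(5*x)) dx.
Step 3. Evaluate the standard form: now x**3/3 - 2*cos(5*x)/5.
Answer: x**3/3 - 2*cos(5*x)/5.


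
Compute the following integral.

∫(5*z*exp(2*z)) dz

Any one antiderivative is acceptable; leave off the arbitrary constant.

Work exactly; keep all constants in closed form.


Answer: 5*z*exp(2*z)/2 - 5*exp(2*z)/4.


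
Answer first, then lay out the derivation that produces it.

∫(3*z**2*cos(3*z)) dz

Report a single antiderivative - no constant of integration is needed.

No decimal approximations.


The answer is z**2*sin(3*z) + 2*z*cos(3*z)/3 - 2*sin(3*z)/9.
Step 1. Integrate ∫(3*z**2*cos(3*z)) dz by parts with u = z**2, dv = (3*cos(3*z)) dz, so v = sin(3*z): now z**2*sin(3*z) + ∫(-2*z*sin(3*z)) dz.
Step 2. Integrate ∫(-2*z*sin(3*z)) dz by parts with u = z, dv = (-2*sin(3*z)) dz, so v = 2*cos(3*z)/3: now z**2*sin(3*z) + 2*z*cos(3*z)/3 + ∫(-2*cos(3*z)/3) dz.
Step 3. Evaluate the standard form: now z**2*sin(3*z) + 2*z*cos(3*z)/3 - 2*sin(3*z)/9.
Answer: z**2*sin(3*z) + 2*z*cos(3*z)/3 - 2*sin(3*z)/9.


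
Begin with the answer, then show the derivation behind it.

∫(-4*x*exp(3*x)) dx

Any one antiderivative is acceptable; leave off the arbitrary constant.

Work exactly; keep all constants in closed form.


The answer is -4*x*exp(3*x)/3 + 4*exp(3*x)/9.
Step 1. Integrate ∫(-4*x*exp(3*x)) dx by parts with u = x, dv = (-4*exp(3*x)) dx, so v = -4*exp(3*x)/3: now -4*x*exp(3*x)/3 + ∫(4*exp(3*x)/3) dx.
Step 2. Evaluate the standard form: now -4*x*exp(3*x)/3 + 4*exp(3*x)/9.
Answer: -4*x*exp(3*x)/3 + 4*exp(3*x)/9.


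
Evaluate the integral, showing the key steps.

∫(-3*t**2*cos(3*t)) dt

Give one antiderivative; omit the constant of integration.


Step 1. Integrate ∫(-3*t**2*cos(3*t)) dt by parts with u = t**2, dv = (-3*cos(3*t)) dt, so v = -sin(3*t): now -t**2*sin(3*t) + ∫(2*t*sin(3*t)) dt.
Step 2. Integrate ∫(2*t*sin(3*t)) dt by parts with u = t, dv = (2*sin(3*t)) dt, so v = -2*cos(3*t)/3: now -t**2*sin(3*t) - 2*t*cos(3*t)/3 + ∫(2*cos(3*t)/3) dt.
Step 3. Evaluate the standard form: now -t**2*sin(3*t) - 2*t*cos(3*t)/3 + 2*sin(3*t)/9.
Answer: -t**2*sin(3*t) - 2*t*cos(3*t)/3 + 2*sin(3*t)/9.


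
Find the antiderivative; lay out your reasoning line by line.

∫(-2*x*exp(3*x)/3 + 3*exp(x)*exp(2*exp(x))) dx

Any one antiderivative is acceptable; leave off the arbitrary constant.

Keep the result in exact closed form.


Step 1. Rewrite: now ∫(-2*x*exp(3*x)/3) dx + ∫(3*exp(x)*exp(2*exp(x))) dx.
Step 2. Substitute u = exp(x), turning ∫(3*exp(x)*exp(2*exp(x))) dx into ∫(3*exp(2*u)) du: now ∫(-2*x*exp(3*x)/3) dx + ∫(3*exp(2*u)) du.
Step 3. Evaluate the standard form: now 3*exp(2*u)/2 + ∫(-2*x*exp(3*x)/3) dx.
Step 4. Substitute back u = exp(x): now 3*exp(2*exp(x))/2 + ∫(-2*x*exp(3*x)/3) dx.
Step 5. Integrate ∫(-2*x*exp(3*x)/3) dx by parts with u = x, dv = (-2*exp(3*x)/3) dx, so v = -2*exp(3*x)/9: now -2*x*exp(3*x)/9 + 3*exp(2*exp(x))/2 + ∫(2*exp(3*x)/9) dx.
Step 6. Evaluate the standard form: now -2*x*exp(3*x)/9 + 2*exp(3*x)/27 + 3*exp(2*exp(x))/2.
Answer: -2*x*exp(3*x)/9 + 2*exp(3*x)/27 + 3*exp(2*exp(x))/2.


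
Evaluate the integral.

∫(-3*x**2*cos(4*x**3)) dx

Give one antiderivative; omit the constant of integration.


Answer: -sin(4*x**3)/4.


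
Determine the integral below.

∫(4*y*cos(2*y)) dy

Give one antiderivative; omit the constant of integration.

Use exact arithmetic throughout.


Answer: 2*y*sin(2*y) + cos(2*y).


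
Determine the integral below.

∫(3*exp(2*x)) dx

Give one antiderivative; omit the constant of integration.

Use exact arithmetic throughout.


Answer: 3*exp(2*x)/2.


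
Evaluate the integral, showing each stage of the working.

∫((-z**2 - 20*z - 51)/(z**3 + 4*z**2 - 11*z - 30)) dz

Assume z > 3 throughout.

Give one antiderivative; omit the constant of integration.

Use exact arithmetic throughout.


Step 1. Decompose ∫((-z**2 - 20*z - 51)/(z**3 + 4*z**2 - 11*z - 30)) dz by partial fractions, (-z**2 - 20*z - 51)/(z**3 + 4*z**2 - 11*z - 30) = 1/(z + 5) + 1/(z + 2) - 3/(z - 3): now ∫(-3/(z - 3)) dz + ∫(1/(z + 2)) dz + ∫(1/(z + 5)) dz.
Step 2. Evaluate the standard form [assuming z > -5]: now log(z + 5) + ∫(-3/(z - 3)) dz + ∫(1/(z + 2)) dz.
Step 3. Evaluate the standard form [assuming z > 3]: now -3*log(z - 3) + log(z + 5) + ∫(1/(z + 2)) dz.
Step 4. Evaluate the standard form [assuming z > -2]: now -3*log(z - 3) + log(z + 2) + log(z + 5).
Answer: -3*log(z - 3) + log(z + 2) + log(z + 5).


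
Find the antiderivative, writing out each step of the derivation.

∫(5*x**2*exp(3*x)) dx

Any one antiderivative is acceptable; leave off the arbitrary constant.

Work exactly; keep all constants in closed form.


Step 1. Integrate ∫(5*x**2*exp(3*x)) dx by parts with u = x**2, dv = (5*exp(3*x)) dx, so v = 5*exp(3*x)/3: now 5*x**2*exp(3*x)/3 + ∫(-10*x*exp(3*x)/3) dx.
Step 2. Integrate ∫(-10*x*exp(3*x)/3) dx by parts with u = x, dv = (-10*exp(3*x)/3) dx, so v = -10*exp(3*x)/9: now 5*x**2*exp(3*x)/3 - 10*x*exp(3*x)/9 + ∫(10*exp(3*x)/9) dx.
Step 3. Evaluate the standard form: now 5*x**2*exp(3*x)/3 - 10*x*exp(3*x)/9 + 10*exp(3*x)/27.
Answer: 5*x**2*exp(3*x)/3 - 10*x*exp(3*x)/9 + 10*exp(3*x)/27.


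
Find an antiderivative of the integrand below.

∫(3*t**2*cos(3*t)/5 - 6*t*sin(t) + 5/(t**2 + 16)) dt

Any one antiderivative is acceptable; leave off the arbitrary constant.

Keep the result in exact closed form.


Answer: t**2*sin(3*t)/5 + 6*t*cos(t) + 2*t*cos(3*t)/15 - 6*sin(t) - 2*sin(3*t)/45 + 5*atan(t/4)/4.


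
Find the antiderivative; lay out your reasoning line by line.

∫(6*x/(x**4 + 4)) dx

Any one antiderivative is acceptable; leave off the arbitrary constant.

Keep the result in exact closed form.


Step 1. Substitute u = x**2, turning ∫(6*x/(x**4 + 4)) dx into ∫(3/(u**2 + 4)) du: now ∫(3/(u**2 + 4)) du.
Step 2. Evaluate the standard form: now 3*atan(u/2)/2.
Step 3. Substitute back u = x**2: now 3*atan(x**2/2)/2.
Answer: 3*atan(x**2/2)/2.


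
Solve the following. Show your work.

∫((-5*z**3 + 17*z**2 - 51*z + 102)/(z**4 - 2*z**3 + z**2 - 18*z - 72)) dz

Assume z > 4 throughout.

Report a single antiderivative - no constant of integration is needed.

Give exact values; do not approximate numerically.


Step 1. Decompose ∫((-5*z**3 + 17*z**2 - 51*z + 102)/(z**4 - 2*z**3 + z**2 - 18*z - 72)) dz by partial fractions, (-5*z**3 + 17*z**2 - 51*z + 102)/(z**4 - 2*z**3 + z**2 - 18*z - 72) = 3/(z**2 + 9) - 4/(z + 2) - 1/(z - 4): now ∫(-1/(z - 4)) dz + ∫(-4/(z + 2)) dz + ∫(3/(z**2 + 9)) dz.
Step 2. Evaluate the standard form [assuming z > -2]: now -4*log(z + 2) + ∫(-1/(z - 4)) dz + ∫(3/(z**2 + 9)) dz.
Step 3. Evaluate the standard form [assuming z > 4]: now -log(z - 4) - 4*log(z + 2) + ∫(3/(z**2 + 9)) dz.
Step 4. Evaluate the standard form: now -log(z - 4) - 4*log(z + 2) + atan(z/3).
Answer: -log(z - 4) - 4*log(z + 2) + atan(z/3).


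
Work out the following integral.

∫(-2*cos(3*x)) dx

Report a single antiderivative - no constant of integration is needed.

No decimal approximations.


Answer: -2*sin(3*x)/3.


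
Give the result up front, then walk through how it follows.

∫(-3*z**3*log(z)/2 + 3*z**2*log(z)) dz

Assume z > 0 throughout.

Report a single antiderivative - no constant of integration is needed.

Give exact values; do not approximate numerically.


The answer is -3*z**4*log(z)/8 + 3*z**4/32 + z**3*log(z) - z**3/3.
Step 1. Rewrite: now ∫(3*z**2*log(z)) dz + ∫(-3*z**3*log(z)/2) dz.
Step 2. Integrate ∫(3*z**2*log(z)) dz by parts with u = log(z), dv = (3*z**2) dz, so v = z**3 [assuming z > 0]: now z**3*log(z) + ∫(-z**2) dz + ∫(-3*z**3*log(z)/2) dz.
Step 3. Evaluate the standard form: now z**3*log(z) - z**3/3 + ∫(-3*z**3*log(z)/2) dz.
Step 4. Integrate ∫(-3*z**3*log(z)/2) dz by parts with u = log(z), dv = (-3*z**3/2) dz, so v = -3*z**4/8 [assuming z > 0]: now -3*z**4*log(z)/8 + z**3*log(z) - z**3/3 + ∫(3*z**3/8) dz.
Step 5. Evaluate the standard form: now -3*z**4*log(z)/8 + 3*z**4/32 + z**3*log(z) - z**3/3.
Answer: -3*z**4*log(z)/8 + 3*z**4/32 + z**3*log(z) - z**3/3.


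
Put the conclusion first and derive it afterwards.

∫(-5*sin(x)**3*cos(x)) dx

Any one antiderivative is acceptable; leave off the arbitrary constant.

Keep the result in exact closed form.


The answer is -5*sin(x)**4/4.
Step 1. Substitute u = sin(x), turning ∫(-5*sin(x)**3*cos(x)) dx into ∫(-5*u**3) du: now ∫(-5*u**3) du.
Step 2. Evaluate the standard form: now -5*u**4/4.
Step 3. Substitute back u = sin(x): now -5*sin(x)**4/4.
Answer: -5*sin(x)**4/4.


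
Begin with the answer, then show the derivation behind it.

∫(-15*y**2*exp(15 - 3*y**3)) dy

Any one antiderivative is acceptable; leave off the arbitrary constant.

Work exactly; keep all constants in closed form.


The answer is 5*exp(15 - 3*y**3)/3.
Step 1. Substitute u = y**3 - 5, turning ∫(-15*y**2*exp(15 - 3*y**3)) dy into ∫(-5*exp(-3*u)) du: now ∫(-5*exp(-3*u)) du.
Step 2. Evaluate the standard form: now 5*exp(-3*u)/3.
Step 3. Substitute back u = y**3 - 5: now 5*exp(15 - 3*y**3)/3.
Answer: 5*exp(15 - 3*y**3)/3.


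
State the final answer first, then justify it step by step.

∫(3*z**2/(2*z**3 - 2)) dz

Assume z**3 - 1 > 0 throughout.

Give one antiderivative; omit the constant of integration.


The answer is log(z**3 - 1)/2.
Step 1. Substitute u = z**3 - 1, turning ∫(3*z**2/(2*z**3 - 2)) dz into ∫(1/(2*u)) du: now ∫(1/(2*u)) du.
Step 2. Evaluate the standard form [assuming u > 0]: now log(u)/2.
Step 3. Substitute back u = z**3 - 1: now log(z**3 - 1)/2.
Answer: log(z**3 - 1)/2.


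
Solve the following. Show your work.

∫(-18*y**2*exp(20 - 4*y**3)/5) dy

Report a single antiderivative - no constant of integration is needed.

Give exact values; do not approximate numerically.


Step 1. Substitute u = y**3 - 5, turning ∫(-18*y**2*exp(20 - 4*y**3)/5) dy into ∫(-6*exp(-4*u)/5) du: now ∫(-6*exp(-4*u)/5) du.
Step 2. Evaluate the standard form: now 3*exp(-4*u)/10.
Step 3. Substitute back u = y**3 - 5: now 3*exp(20 - 4*y**3)/10.
Answer: 3*exp(20 - 4*y**3)/10.


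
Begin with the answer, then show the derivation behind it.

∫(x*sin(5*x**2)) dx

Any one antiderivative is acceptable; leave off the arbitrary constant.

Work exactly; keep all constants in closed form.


The answer is -cos(5*x**2)/10.
Step 1. Substitute u = x**2, turning ∫(x*sin(5*x**2)) dx into ∫(sin(5*u)/2) du: now ∫(sin(5*u)/2) du.
Step 2. Evaluate the standard form: now -cos(5*u)/10.
Step 3. Substitute back u = x**2: now -cos(5*x**2)/10.
Answer: -cos(5*x**2)/10.


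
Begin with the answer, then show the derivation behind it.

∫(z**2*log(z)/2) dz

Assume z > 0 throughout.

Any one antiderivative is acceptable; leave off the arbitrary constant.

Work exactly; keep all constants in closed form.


The answer is z**3*log(z)/6 - z**3/18.
Step 1. Integrate ∫(z**2*log(z)/2) dz by parts with u = log(z), dv = (z**2/2) dz, so v = z**3/6 [assuming z > 0]: now z**3*log(z)/6 + ∫(-z**2/6) dz.
Step 2. Evaluate the standard form: now z**3*log(z)/6 - z**3/18.
Answer: z**3*log(z)/6 - z**3/18.


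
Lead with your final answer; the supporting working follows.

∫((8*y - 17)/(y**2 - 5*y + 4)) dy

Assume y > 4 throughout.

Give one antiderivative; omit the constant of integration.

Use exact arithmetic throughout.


The answer is 5*log(y - 4) + 3*log(y - 1).
Step 1. Decompose ∫((8*y - 17)/(y**2 - 5*y + 4)) dy by partial fractions, (8*y - 17)/(y**2 - 5*y + 4) = 3/(y - 1) + 5/(y - 4): now ∫(5/(y - 4)) dy + ∫(3/(y - 1)) dy.
Step 2. Evaluate the standard form [assuming y > 1]: now 3*log(y - 1) + ∫(5/(y - 4)) dy.
Step 3. Evaluate the standard form [assuming y > 4]: now 5*log(y - 4) + 3*log(y - 1).
Answer: 5*log(y - 4) + 3*log(y - 1).


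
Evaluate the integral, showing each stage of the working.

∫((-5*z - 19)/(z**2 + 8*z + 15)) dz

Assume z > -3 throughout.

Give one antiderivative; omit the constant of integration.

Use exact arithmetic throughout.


Step 1. Decompose ∫((-5*z - 19)/(z**2 + 8*z + 15)) dz by partial fractions, (-5*z - 19)/(z**2 + 8*z + 15) = -3/(z + 5) - 2/(z + 3): now ∫(-2/(z + 3)) dz + ∫(-3/(z + 5)) dz.
Step 2. Evaluate the standard form [assuming z > -5]: now -3*log(z + 5) + ∫(-2/(z + 3)) dz.
Step 3. Evaluate the standard form [assuming z > -3]: now -2*log(z + 3) - 3*log(z + 5).
Answer: -2*log(z + 3) - 3*log(z + 5).


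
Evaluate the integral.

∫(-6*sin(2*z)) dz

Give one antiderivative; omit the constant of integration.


Answer: 3*cos(2*z).


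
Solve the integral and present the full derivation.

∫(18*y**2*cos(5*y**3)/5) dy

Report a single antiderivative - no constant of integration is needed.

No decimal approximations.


Step 1. Substitute u = y**3, turning ∫(18*y**2*cos(5*y**3)/5) dy into ∫(6*cos(5*u)/5) du: now ∫(6*cos(5*u)/5) du.
Step 2. Evaluate the standard form: now 6*sin(5*u)/25.
Step 3. Substitute back u = y**3: now 6*sin(5*y**3)/25.
Answer: 6*sin(5*y**3)/25.


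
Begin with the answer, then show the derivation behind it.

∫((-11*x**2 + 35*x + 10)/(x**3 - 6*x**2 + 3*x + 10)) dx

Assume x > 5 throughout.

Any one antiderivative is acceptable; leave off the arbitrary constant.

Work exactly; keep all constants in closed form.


The answer is -5*log(x - 5) - 4*log(x - 2) - 2*log(x + 1).
Step 1. Decompose ∫((-11*x**2 + 35*x + 10)/(x**3 - 6*x**2 + 3*x + 10)) dx by partial fractions, (-11*x**2 + 35*x + 10)/(x**3 - 6*x**2 + 3*x + 10) = -2/(x + 1) - 4/(x - 2) - 5/(x - 5): now ∫(-5/(x - 5)) dx + ∫(-4/(x - 2)) dx + ∫(-2/(x + 1)) dx.
Step 2. Evaluate the standard form [assuming x > 2]: now -4*log(x - 2) + ∫(-5/(x - 5)) dx + ∫(-2/(x + 1)) dx.
Step 3. Evaluate the standard form [assuming x > -1]: now -4*log(x - 2) - 2*log(x + 1) + ∫(-5/(x - 5)) dx.
Step 4. Evaluate the standard form [assuming x > 5]: now -5*log(x - 5) - 4*log(x - 2) - 2*log(x + 1).
Answer: -5*log(x - 5) - 4*log(x - 2) - 2*log(x + 1).


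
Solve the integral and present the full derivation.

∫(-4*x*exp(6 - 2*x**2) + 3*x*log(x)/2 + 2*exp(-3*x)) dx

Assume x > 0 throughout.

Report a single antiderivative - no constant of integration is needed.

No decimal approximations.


Step 1. Rewrite: now ∫(-4*x*exp(6 - 2*x**2)) dx + ∫(3*x*log(x)/2) dx + ∫(2*exp(-3*x)) dx.
Step 2. Substitute u = x**2 - 3, turning ∫(-4*x*exp(6 - 2*x**2)) dx into ∫(-2*exp(-2*u)) du: now ∫(3*x*log(x)/2) dx + ∫(-2*exp(-2*u)) du + ∫(2*exp(-3*x)) dx.
Step 3. Evaluate the standard form: now ∫(3*x*log(x)/2) dx + ∫(2*exp(-3*x)) dx + exp(-2*u).
Step 4. Substitute back u = x**2 - 3: now exp(6 - 2*x**2) + ∫(3*x*log(x)/2) dx + ∫(2*exp(-3*x)) dx.
Step 5. Integrate ∫(3*x*log(x)/2) dx by parts with u = log(x), dv = (3*x/2) dx, so v = 3*x**2/4 [assuming x > 0]: now 3*x**2*log(x)/4 + exp(6 - 2*x**2) + ∫(-3*x/4) dx + ∫(2*exp(-3*x)) dx.
Step 6. Evaluate the standard form: now 3*x**2*log(x)/4 - 3*x**2/8 + exp(6 - 2*x**2) + ∫(2*exp(-3*x)) dx.
Step 7. Evaluate the standard form: now 3*x**2*log(x)/4 - 3*x**2/8 + exp(6 - 2*x**2) - 2*exp(-3*x)/3.
Answer: 3*x**2*log(x)/4 - 3*x**2/8 + exp(6 - 2*x**2) - 2*exp(-3*x)/3.


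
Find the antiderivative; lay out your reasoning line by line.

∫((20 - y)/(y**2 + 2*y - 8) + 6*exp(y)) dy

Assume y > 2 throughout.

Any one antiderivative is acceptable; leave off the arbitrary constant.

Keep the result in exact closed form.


Step 1. Rewrite: now ∫((20 - y)/(y**2 + 2*y - 8)) dy + ∫(6*exp(y)) dy.
Step 2. Evaluate the standard form: now 6*exp(y) + ∫((20 - y)/(y**2 + 2*y - 8)) dy.
Step 3. Decompose ∫((20 - y)/(y**2 + 2*y - 8)) dy by partial fractions, (20 - y)/(y**2 + 2*y - 8) = -4/(y + 4) + 3/(y - 2): now 6*exp(y) + ∫(3/(y - 2)) dy + ∫(-4/(y + 4)) dy.
Step 4. Evaluate the standard form [assuming y > -4]: now 6*exp(y) - 4*log(y + 4) + ∫(3/(y - 2)) dy.
Step 5. Evaluate the standard form [assuming y > 2]: now 6*exp(y) + 3*log(y - 2) - 4*log(y + 4).
Answer: 6*exp(y) + 3*log(y - 2) - 4*log(y + 4).


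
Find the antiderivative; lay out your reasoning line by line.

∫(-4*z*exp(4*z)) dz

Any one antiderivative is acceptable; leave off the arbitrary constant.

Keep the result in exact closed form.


Step 1. Integrate ∫(-4*z*exp(4*z)) dz by parts with u = z, dv = (-4*exp(4*z)) dz, so v = -exp(4*z): now -z*exp(4*z) + ∫(exp(4*z)) dz.
Step 2. Evaluate the standard form: now -z*exp(4*z) + exp(4*z)/4.
Answer: -z*exp(4*z) + exp(4*z)/4.


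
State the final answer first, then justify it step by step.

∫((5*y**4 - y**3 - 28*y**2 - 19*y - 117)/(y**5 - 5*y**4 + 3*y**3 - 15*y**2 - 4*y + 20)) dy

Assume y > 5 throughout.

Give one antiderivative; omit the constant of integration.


The answer is 3*log(y - 5) + 4*log(y - 1) - 2*log(y + 1) + 3*atan(y/2)/2.
Step 1. Decompose ∫((5*y**4 - y**3 - 28*y**2 - 19*y - 117)/(y**5 - 5*y**4 + 3*y**3 - 15*y**2 - 4*y + 20)) dy by partial fractions, (5*y**4 - y**3 - 28*y**2 - 19*y - 117)/(y**5 - 5*y**4 + 3*y**3 - 15*y**2 - 4*y + 20) = 3/(y**2 + 4) - 2/(y + 1) + 4/(y - 1) + 3/(y - 5): now ∫(3/(y - 5)) dy + ∫(4/(y - 1)) dy + ∫(-2/(y + 1)) dy + ∫(3/(y**2 + 4)) dy.
Step 2. Evaluate the standard form [assuming y > 1]: now 4*log(y - 1) + ∫(3/(y - 5)) dy + ∫(-2/(y + 1)) dy + ∫(3/(y**2 + 4)) dy.
Step 3. Evaluate the standard form [assuming y > -1]: now 4*log(y - 1) - 2*log(y + 1) + ∫(3/(y - 5)) dy + ∫(3/(y**2 + 4)) dy.
Step 4. Evaluate the standard form [assuming y > 5]: now 3*log(y - 5) + 4*log(y - 1) - 2*log(y + 1) + ∫(3/(y**2 + 4)) dy.
Step 5. Evaluate the standard form: now 3*log(y - 5) + 4*log(y - 1) - 2*log(y + 1) + 3*atan(y/2)/2.
Answer: 3*log(y - 5) + 4*log(y - 1) - 2*log(y + 1) + 3*atan(y/2)/2.


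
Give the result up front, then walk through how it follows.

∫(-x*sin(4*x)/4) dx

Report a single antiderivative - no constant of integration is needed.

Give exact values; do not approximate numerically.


The answer is x*cos(4*x)/16 - sin(4*x)/64.
Step 1. Integrate ∫(-x*sin(4*x)/4) dx by parts with u = x, dv = (-sin(4*x)/4) dx, so v = cos(4*x)/16: now x*cos(4*x)/16 + ∫(-cos(4*x)/16) dx.
Step 2. Evaluate the standard form: now x*cos(4*x)/16 - sin(4*x)/64.
Answer: x*cos(4*x)/16 - sin(4*x)/64.


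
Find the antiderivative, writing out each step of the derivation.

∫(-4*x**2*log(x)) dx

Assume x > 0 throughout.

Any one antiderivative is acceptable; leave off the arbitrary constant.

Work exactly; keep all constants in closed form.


Step 1. Integrate ∫(-4*x**2*log(x)) dx by parts with u = log(x), dv = (-4*x**2) dx, so v = -4*x**3/3 [assuming x > 0]: now -4*x**3*log(x)/3 + ∫(4*x**2/3) dx.
Step 2. Evaluate the standard form: now -4*x**3*log(x)/3 + 4*x**3/9.
Answer: -4*x**3*log(x)/3 + 4*x**3/9.


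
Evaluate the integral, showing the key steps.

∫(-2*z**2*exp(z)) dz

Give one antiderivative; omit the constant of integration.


Step 1. Integrate ∫(-2*z**2*exp(z)) dz by parts with u = z**2, dv = (-2*exp(z)) dz, so v = -2*exp(z): now -2*z**2*exp(z) + ∫(4*z*exp(z)) dz.
Step 2. Integrate ∫(4*z*exp(z)) dz by parts with u = z, dv = (4*exp(z)) dz, so v = 4*exp(z): now -2*z**2*exp(z) + 4*z*exp(z) + ∫(-4*exp(z)) dz.
Step 3. Evaluate the standard form: now -2*z**2*exp(z) + 4*z*exp(z) - 4*exp(z).
Answer: -2*z**2*exp(z) + 4*z*exp(z) - 4*exp(z).


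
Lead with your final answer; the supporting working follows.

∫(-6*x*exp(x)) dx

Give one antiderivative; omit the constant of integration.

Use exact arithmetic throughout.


The answer is -6*x*exp(x) + 6*exp(x).
Step 1. Integrate ∫(-6*x*exp(x)) dx by parts with u = x, dv = (-6*exp(x)) dx, so v = -6*exp(x): now -6*x*exp(x) + ∫(6*exp(x)) dx.
Step 2. Evaluate the standard form: now -6*x*exp(x) + 6*exp(x).
Answer: -6*x*exp(x) + 6*exp(x).


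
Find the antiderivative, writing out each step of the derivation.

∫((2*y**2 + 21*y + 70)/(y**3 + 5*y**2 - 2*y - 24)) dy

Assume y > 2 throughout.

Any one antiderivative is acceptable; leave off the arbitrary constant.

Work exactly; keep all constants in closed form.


Step 1. Decompose ∫((2*y**2 + 21*y + 70)/(y**3 + 5*y**2 - 2*y - 24)) dy by partial fractions, (2*y**2 + 21*y + 70)/(y**3 + 5*y**2 - 2*y - 24) = 3/(y + 4) - 5/(y + 3) + 4/(y - 2): now ∫(4/(y - 2)) dy + ∫(-5/(y + 3)) dy + ∫(3/(y + 4)) dy.
Step 2. Evaluate the standard form [assuming y > 2]: now 4*log(y - 2) + ∫(-5/(y + 3)) dy + ∫(3/(y + 4)) dy.
Step 3. Evaluate the standard form [assuming y > -3]: now 4*log(y - 2) - 5*log(y + 3) + ∫(3/(y + 4)) dy.
Step 4. Evaluate the standard form [assuming y > -4]: now 4*log(y - 2) - 5*log(y + 3) + 3*log(y + 4).
Answer: 4*log(y - 2) - 5*log(y + 3) + 3*log(y + 4).
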